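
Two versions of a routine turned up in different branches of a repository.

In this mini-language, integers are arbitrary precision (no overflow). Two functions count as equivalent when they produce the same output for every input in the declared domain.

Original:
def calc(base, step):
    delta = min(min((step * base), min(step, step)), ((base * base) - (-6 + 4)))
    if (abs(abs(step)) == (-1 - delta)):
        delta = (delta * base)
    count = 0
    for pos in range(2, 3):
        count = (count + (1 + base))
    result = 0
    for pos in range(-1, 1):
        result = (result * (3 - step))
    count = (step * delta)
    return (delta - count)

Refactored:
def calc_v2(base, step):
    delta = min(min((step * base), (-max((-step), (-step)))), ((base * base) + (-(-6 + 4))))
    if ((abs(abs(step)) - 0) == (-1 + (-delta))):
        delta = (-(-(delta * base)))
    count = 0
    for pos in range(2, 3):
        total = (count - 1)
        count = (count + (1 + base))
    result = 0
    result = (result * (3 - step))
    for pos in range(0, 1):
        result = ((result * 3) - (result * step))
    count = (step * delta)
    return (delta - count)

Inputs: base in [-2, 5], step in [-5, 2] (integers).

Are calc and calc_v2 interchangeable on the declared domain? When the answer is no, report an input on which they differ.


The two are interchangeable: statement counts differ; and loop structure differs; and min/max/abs usage differs; and constant usage differs; and arithmetic usage differs; and local variable names differ, and every declared input agrees.
As a probe, take base=2, step=-5: calc runs delta := -10 | (abs(abs(step)) == (-1 - delta)): false | count := 0 | iter pos=2: | count := 3 | result := 0 | iter pos=-1: | result := 0 | iter pos=0: | result := 0 | count := 50 | result -60; calc_v2 runs delta := -10 | ((abs(abs(step)) - 0) == (-1 + (-delta))): false | count := 0 | iter pos=2: | total := -1 | count := 3 | result := 0 | result := 0 | iter pos=0: | result := 0 | count := 50 | result -60; both end at -60.
Checked all 64 inputs in the declared domain: the outputs agree on every one.
verdict: equivalent


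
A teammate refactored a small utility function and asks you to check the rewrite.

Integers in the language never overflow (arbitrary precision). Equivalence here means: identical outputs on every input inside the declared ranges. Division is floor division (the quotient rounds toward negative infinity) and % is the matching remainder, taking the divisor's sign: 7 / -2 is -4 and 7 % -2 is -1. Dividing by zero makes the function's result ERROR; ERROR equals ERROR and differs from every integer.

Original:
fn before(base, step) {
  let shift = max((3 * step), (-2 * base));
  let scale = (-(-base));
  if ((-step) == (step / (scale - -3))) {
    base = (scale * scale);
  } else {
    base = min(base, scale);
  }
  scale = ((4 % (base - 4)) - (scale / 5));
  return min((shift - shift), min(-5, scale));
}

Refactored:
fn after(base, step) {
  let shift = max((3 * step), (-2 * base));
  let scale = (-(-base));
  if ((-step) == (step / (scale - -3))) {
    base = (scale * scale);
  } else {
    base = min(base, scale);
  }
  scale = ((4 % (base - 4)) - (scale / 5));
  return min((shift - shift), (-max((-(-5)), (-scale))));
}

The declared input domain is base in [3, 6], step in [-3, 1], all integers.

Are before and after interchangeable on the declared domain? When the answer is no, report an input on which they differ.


Side by side, the visible changes include: min/max/abs usage differs.
Tracing base=3, step=0: before: shift = 0; scale = 3; ((-step) == (step / (scale - -3))) -> true; base = 9; scale = 4; return -5 | after: shift = 0; scale = 3; ((-step) == (step / (scale - -3))) -> true; base = 9; scale = 4; return -5 — matching result -5.
Across all 20 domain points the two functions coincide.
verdict: equivalent


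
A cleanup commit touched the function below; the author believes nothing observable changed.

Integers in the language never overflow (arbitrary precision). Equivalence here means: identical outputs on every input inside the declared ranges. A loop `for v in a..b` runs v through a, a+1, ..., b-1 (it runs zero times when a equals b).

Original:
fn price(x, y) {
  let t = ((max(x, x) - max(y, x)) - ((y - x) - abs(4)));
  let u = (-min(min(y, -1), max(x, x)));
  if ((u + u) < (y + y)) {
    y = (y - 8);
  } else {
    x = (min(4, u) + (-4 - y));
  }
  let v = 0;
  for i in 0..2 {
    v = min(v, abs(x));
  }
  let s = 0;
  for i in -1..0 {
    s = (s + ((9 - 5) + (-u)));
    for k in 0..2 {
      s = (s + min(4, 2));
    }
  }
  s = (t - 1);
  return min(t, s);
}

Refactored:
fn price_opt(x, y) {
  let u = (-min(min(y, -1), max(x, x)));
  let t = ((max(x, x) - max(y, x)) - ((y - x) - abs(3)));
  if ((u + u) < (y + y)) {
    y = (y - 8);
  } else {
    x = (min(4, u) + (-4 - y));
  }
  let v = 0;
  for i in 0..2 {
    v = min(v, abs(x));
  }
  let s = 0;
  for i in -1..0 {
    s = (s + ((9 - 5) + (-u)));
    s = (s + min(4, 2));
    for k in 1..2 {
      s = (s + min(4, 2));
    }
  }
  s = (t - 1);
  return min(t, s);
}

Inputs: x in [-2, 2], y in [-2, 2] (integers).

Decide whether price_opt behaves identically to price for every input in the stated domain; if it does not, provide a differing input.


On input x=-2, y=-2, price returns 3 while price_opt returns 2.
verdict: not equivalent; witness: x=-2, y=-2


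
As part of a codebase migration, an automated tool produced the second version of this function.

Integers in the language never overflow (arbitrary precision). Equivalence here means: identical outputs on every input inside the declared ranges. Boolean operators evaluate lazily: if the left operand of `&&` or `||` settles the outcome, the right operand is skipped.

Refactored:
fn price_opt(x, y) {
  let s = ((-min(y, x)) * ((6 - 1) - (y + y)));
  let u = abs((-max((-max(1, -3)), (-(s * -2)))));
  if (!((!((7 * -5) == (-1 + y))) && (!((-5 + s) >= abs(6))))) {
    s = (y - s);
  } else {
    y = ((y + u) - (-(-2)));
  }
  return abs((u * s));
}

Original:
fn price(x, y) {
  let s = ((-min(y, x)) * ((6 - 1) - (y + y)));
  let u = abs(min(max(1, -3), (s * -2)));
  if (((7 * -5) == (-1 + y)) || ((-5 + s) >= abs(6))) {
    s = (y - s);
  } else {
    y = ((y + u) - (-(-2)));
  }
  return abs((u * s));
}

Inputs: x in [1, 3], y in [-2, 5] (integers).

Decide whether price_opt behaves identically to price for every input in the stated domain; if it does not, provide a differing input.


The two versions differ — the changes include min/max/abs usage differs; boolean connective usage differs.
Spot check at x=3, y=-2 — price: s := 18 | u := 36 | (((7 * -5) == (-1 + y)) || ((-5 + s) >= abs(6))): true | s := -20 | result 720. price_opt: s := 18 | u := 36 | (!((!((7 * -5) == (-1 + y))) && (!((-5 + s) >= abs(6))))): true | s := -20 | result 720. Both give 720.
An exhaustive pass over the 24 declared inputs shows identical outputs.
verdict: equivalent


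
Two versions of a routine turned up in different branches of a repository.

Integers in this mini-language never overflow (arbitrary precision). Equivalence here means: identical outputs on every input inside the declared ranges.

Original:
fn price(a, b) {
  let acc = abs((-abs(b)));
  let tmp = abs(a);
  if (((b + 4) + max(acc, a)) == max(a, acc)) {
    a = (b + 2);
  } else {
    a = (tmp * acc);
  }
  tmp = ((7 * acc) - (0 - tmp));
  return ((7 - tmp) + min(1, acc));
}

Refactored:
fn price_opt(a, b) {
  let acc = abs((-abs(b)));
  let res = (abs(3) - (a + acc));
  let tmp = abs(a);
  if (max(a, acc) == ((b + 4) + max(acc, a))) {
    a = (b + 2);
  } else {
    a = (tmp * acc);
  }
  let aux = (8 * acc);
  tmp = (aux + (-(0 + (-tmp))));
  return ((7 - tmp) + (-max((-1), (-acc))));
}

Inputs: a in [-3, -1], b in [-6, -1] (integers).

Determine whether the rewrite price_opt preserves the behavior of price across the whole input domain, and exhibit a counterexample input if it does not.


The rewrite breaks on a=-3, b=-6, where the results are -37 and -43.
price: acc = 6; tmp = 3; (((b + 4) + max(acc, a)) == max(a, acc)) -> false; a = 18; tmp = 45; return -37
price_opt: acc = 6; res = 0; tmp = 3; (max(a, acc) == ((b + 4) + max(acc, a))) -> false; a = 18; aux = 48; tmp = 51; return -43
verdict: not equivalent; witness: a=-3, b=-6


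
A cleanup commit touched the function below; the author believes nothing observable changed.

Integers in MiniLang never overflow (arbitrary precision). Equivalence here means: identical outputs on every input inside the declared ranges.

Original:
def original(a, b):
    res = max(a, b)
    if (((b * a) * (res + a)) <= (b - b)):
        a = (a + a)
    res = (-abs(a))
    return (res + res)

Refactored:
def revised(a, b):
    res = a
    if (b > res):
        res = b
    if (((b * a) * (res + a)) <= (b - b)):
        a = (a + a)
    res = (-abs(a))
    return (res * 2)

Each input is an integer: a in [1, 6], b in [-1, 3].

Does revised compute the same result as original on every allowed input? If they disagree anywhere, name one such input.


The two versions differ — the changes include statement counts differ; comparison usage differs; min/max/abs usage differs; branching structure differs; arithmetic usage differs; constant usage differs.
As a probe, take a=3, b=0: original runs res := 3 | (((b * a) * (res + a)) <= (b - b)): true | a := 6 | res := -6 | result -12; revised runs res := 3 | (b > res): false | (((b * a) * (res + a)) <= (b - b)): true | a := 6 | res := -6 | result -12; both end at -12.
Across all 30 domain points the two functions coincide.
verdict: equivalent


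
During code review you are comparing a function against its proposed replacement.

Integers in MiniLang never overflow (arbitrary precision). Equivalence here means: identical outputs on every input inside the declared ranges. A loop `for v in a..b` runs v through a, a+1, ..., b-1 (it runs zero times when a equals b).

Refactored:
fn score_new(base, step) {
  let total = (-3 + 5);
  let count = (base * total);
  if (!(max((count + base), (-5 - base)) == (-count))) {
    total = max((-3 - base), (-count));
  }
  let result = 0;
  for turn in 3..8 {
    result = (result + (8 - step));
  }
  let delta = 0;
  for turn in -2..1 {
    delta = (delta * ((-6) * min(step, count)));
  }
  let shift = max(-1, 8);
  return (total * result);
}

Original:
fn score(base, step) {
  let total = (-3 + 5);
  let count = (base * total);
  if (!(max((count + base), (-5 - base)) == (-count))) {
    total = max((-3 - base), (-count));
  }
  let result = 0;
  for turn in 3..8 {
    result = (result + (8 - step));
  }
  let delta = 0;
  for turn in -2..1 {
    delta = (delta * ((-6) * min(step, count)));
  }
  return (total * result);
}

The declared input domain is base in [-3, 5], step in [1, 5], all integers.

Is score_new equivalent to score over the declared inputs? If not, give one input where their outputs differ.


This is a faithful refactor — statement counts differ; also constant usage differs; also min/max/abs usage differs; also local variable names differ, but the computed results match everywhere.
As a probe, take base=5, step=3: score runs total becomes 2; next count becomes 10; next (!(max((count + base), (-5 - base)) == (-count))) evaluates to true; next total becomes -8; next result becomes 0; next at turn=3:; next result becomes 5; next at turn=4:; next result becomes 10; next at turn=5:; next result becomes 15; next at turn=6:; next result becomes 20; next at turn=7:; next result becomes 25; next delta becomes 0; next at turn=-2:; next delta becomes 0; next at turn=-1:; next delta becomes 0; next at turn=0:; next delta becomes 0; next final value -200; score_new runs total becomes 2; next count becomes 10; next (!(max((count + base), (-5 - base)) == (-count))) evaluates to true; next total becomes -8; next result becomes 0; next at turn=3:; next result becomes 5; next at turn=4:; next result becomes 10; next at turn=5:; next result becomes 15; next at turn=6:; next result becomes 20; next at turn=7:; next result becomes 25; next delta becomes 0; next at turn=-2:; next delta becomes 0; next at turn=-1:; next delta becomes 0; next at turn=0:; next delta becomes 0; next shift becomes 8; next final value -200; both end at -200.
Every one of the 45 inputs gives matching results.
verdict: equivalent


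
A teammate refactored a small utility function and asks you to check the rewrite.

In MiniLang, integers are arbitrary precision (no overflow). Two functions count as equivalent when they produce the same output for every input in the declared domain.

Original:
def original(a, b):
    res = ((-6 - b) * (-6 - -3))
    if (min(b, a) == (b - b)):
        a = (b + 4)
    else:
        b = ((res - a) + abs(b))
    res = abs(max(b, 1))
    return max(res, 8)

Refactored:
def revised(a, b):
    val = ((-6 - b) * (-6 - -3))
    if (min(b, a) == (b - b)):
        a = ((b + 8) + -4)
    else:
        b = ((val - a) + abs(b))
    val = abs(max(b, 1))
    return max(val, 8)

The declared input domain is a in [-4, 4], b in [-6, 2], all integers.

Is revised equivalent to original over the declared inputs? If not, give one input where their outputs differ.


Although constant usage differs, and local variable names differ, and arithmetic usage differs, 81/81 inputs agree.
verdict: equivalent


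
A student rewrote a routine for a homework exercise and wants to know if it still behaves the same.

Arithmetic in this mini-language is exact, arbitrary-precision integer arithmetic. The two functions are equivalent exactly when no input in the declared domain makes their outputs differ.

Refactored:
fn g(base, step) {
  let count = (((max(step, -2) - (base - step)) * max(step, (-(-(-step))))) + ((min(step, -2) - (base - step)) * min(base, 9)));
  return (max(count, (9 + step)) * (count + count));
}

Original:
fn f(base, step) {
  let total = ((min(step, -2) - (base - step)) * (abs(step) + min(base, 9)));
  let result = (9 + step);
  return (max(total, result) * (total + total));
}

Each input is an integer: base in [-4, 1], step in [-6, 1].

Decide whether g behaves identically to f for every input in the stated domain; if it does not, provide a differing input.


Run the pair on base=-4, step=-6.
f: total = -16; result = 3; return -96
g: count = 8; return 128
-96 vs 128 — the two versions disagree here.
verdict: not equivalent; witness: base=-4, step=-6


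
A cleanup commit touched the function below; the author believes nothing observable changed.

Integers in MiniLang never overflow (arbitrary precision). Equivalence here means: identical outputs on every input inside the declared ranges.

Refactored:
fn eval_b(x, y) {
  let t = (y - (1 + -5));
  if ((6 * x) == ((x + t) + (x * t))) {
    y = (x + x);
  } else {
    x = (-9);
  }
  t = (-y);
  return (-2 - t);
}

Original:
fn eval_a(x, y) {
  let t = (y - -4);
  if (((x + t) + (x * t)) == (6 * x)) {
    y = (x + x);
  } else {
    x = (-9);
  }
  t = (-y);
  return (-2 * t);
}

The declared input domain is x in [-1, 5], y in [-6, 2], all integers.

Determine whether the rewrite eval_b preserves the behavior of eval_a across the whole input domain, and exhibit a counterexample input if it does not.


There is a counterexample at x=-1, y=-6: -12 on one side, -8 on the other.
eval_a: t=-2, then (((x + t) + (x * t)) == (6 * x)) is false, then x=-9, then t=6, then returns -12
eval_b: t=-2, then ((6 * x) == ((x + t) + (x * t))) is false, then x=-9, then t=6, then returns -8
verdict: not equivalent; witness: x=-1, y=-6


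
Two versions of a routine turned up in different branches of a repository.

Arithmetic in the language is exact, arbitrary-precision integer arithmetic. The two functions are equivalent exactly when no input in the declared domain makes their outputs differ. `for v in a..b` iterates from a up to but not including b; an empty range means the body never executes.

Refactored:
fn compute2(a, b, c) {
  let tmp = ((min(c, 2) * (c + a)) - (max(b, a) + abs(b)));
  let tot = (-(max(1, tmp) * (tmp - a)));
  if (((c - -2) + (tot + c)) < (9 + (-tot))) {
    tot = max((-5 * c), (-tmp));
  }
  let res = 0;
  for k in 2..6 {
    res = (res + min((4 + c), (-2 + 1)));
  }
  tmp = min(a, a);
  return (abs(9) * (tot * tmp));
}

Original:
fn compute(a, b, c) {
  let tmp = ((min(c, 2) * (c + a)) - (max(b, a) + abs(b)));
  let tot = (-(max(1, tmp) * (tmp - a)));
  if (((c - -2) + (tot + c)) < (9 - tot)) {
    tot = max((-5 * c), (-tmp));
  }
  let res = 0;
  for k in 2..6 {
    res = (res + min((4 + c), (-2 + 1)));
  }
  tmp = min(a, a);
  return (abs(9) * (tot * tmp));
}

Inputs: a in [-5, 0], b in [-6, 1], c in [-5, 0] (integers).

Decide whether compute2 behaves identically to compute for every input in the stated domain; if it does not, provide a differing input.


Behavior is preserved: although arithmetic usage differs, the outputs never diverge.
Spot check at a=-1, b=-5, c=-2 — compute: tmp=2, then tot=-6, then (((c - -2) + (tot + c)) < (9 - tot)) is true, then tot=10, then res=0, then (k=2), then res=-1, then (k=3), then res=-2, then (k=4), then res=-3, then (k=5), then res=-4, then tmp=-1, then returns -90. compute2: tmp=2, then tot=-6, then (((c - -2) + (tot + c)) < (9 + (-tot))) is true, then tot=10, then res=0, then (k=2), then res=-1, then (k=3), then res=-2, then (k=4), then res=-3, then (k=5), then res=-4, then tmp=-1, then returns -90. Both give -90.
Across all 288 domain points the two functions coincide.
verdict: equivalent


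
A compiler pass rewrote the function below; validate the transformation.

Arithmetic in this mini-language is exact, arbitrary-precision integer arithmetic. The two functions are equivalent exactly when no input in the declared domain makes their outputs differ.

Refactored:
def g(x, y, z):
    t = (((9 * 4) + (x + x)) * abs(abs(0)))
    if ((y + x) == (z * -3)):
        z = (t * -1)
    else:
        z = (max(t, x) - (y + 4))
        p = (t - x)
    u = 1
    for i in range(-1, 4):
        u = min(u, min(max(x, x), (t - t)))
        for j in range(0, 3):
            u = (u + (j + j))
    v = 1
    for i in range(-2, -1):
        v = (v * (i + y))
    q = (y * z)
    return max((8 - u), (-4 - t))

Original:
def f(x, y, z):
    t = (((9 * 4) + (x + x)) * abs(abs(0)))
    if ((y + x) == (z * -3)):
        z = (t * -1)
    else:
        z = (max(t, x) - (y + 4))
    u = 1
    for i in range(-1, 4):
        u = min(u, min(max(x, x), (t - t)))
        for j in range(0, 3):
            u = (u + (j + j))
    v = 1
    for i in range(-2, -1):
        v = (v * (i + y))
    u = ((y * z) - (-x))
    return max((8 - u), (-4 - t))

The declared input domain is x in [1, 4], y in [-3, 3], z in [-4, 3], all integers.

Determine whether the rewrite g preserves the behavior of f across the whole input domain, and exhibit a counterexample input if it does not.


The rewrite breaks on x=1, y=-3, z=-4, where the results are 7 and 2.
f: t=0, then ((y + x) == (z * -3)) is false, then z=0, then u=1, then (i=-1), then u=0, then (j=0), then u=0, then (j=1), then u=2, then (j=2), then u=6, then (i=0), then u=0, then (j=0), then u=0, then (j=1), then u=2, then (j=2), then u=6, then (i=1), then u=0, then (j=0), then u=0, then (j=1), then u=2, then (j=2), then u=6, then (i=2), then u=0, then (j=0), then u=0, then (j=1), then u=2, then (j=2), then u=6, then (i=3), then u=0, then (j=0), then u=0, then (j=1), then u=2, then (j=2), then u=6, then v=1, then (i=-2), then v=-5, then u=1, then returns 7
g: t=0, then ((y + x) == (z * -3)) is false, then z=0, then p=-1, then u=1, then (i=-1), then u=0, then (j=0), then u=0, then (j=1), then u=2, then (j=2), then u=6, then (i=0), then u=0, then (j=0), then u=0, then (j=1), then u=2, then (j=2), then u=6, then (i=1), then u=0, then (j=0), then u=0, then (j=1), then u=2, then (j=2), then u=6, then (i=2), then u=0, then (j=0), then u=0, then (j=1), then u=2, then (j=2), then u=6, then (i=3), then u=0, then (j=0), then u=0, then (j=1), then u=2, then (j=2), then u=6, then v=1, then (i=-2), then v=-5, then q=0, then returns 2
verdict: not equivalent; witness: x=1, y=-3, z=-4


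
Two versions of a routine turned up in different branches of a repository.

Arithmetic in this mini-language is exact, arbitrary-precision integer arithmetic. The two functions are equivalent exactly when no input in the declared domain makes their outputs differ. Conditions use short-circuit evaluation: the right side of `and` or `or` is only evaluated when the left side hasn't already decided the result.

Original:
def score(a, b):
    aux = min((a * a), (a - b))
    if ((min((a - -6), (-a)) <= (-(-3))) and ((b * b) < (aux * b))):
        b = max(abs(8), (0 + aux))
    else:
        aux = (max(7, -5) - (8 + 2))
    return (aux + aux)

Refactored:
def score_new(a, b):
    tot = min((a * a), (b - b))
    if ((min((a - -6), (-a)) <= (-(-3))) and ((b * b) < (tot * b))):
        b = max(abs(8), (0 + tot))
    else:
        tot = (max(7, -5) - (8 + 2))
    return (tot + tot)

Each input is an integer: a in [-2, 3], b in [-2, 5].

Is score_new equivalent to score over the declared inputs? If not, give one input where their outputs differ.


Evaluate both at a=3, b=1.
score: aux = 2; ((min((a - -6), (-a)) <= (-(-3))) and ((b * b) < (aux * b))) -> true; b = 8; return 4
score_new: tot = 0; ((min((a - -6), (-a)) <= (-(-3))) and ((b * b) < (tot * b))) -> false; tot = -3; return -6
4 vs -6 — the two versions disagree here.
verdict: not equivalent; witness: a=3, b=1


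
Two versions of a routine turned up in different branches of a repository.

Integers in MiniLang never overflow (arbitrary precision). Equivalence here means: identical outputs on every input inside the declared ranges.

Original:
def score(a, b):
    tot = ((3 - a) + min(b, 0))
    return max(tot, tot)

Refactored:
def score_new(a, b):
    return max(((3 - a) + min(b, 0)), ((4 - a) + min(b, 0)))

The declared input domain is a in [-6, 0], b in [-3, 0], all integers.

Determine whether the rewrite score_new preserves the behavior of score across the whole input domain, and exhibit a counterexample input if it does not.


Not equivalent: a=-6, b=-3 separates them (6 vs 7).
score: tot becomes 6; next final value 6
score_new: final value 7
verdict: not equivalent; witness: a=-6, b=-3


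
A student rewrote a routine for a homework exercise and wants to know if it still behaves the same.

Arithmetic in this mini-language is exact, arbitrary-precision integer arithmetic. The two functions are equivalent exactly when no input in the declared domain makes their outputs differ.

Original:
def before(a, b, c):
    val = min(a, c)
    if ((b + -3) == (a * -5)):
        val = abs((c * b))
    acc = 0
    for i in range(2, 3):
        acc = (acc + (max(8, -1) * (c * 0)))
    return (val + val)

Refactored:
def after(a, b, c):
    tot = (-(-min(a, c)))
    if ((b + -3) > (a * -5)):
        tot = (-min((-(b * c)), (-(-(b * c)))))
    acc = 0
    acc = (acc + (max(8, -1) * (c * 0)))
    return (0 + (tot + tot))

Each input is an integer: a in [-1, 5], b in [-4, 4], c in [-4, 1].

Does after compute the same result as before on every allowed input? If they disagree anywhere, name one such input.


Try a=0, b=3, c=-4.
before: val becomes -4; next ((b + -3) == (a * -5)) evaluates to true; next val becomes 12; next acc becomes 0; next at i=2:; next acc becomes 0; next final value 24
after: tot becomes -4; next ((b + -3) > (a * -5)) evaluates to false; next acc becomes 0; next acc becomes 0; next final value -8
24 and -8 differ, so these are not the same function on this domain.
verdict: not equivalent; witness: a=0, b=3, c=-4


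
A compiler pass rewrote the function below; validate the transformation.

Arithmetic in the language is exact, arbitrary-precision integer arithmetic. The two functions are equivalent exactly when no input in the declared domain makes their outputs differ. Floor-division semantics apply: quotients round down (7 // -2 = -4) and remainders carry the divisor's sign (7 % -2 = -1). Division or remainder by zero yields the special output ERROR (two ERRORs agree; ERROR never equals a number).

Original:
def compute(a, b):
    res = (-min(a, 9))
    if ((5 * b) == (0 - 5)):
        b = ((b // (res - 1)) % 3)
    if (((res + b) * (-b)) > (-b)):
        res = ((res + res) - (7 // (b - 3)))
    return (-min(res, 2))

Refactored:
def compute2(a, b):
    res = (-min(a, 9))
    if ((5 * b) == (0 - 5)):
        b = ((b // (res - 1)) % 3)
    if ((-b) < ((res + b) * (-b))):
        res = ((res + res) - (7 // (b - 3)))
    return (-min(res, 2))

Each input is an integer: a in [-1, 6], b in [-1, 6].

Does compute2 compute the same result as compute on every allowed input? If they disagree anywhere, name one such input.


Differences: comparison usage differs — yet all 64 inputs agree.
verdict: equivalent


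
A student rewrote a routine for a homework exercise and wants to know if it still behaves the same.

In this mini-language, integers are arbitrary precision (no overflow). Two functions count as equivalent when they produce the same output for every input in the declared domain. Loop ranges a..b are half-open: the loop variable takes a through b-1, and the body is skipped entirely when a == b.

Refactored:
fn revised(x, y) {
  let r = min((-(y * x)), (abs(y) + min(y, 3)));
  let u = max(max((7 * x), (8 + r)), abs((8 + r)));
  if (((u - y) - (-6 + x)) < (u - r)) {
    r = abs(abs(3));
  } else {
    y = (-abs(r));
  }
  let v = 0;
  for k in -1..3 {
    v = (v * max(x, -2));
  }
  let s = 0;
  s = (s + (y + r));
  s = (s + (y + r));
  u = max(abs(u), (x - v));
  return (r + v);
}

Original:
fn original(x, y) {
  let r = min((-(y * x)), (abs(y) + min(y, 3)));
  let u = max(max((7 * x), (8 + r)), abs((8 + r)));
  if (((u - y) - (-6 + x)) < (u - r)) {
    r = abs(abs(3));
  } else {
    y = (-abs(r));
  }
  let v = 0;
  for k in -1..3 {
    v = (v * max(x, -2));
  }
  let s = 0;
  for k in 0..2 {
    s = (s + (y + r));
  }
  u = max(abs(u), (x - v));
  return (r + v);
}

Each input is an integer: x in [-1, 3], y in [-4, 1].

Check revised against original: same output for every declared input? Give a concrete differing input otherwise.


The two are interchangeable: arithmetic usage differs, plus loop structure differs, and every declared input agrees.
One worked example (x=0, y=-4) — original: r := 0 | u := 8 | (((u - y) - (-6 + x)) < (u - r)): false | y := 0 | v := 0 | iter k=-1: | v := 0 | iter k=0: | v := 0 | iter k=1: | v := 0 | iter k=2: | v := 0 | s := 0 | iter k=0: | s := 0 | iter k=1: | s := 0 | u := 8 | result 0; revised: r := 0 | u := 8 | (((u - y) - (-6 + x)) < (u - r)): false | y := 0 | v := 0 | iter k=-1: | v := 0 | iter k=0: | v := 0 | iter k=1: | v := 0 | iter k=2: | v := 0 | s := 0 | s := 0 | s := 0 | u := 8 | result 0; agreement on 0.
Sweeping the whole domain (30 inputs) finds no disagreement.
verdict: equivalent


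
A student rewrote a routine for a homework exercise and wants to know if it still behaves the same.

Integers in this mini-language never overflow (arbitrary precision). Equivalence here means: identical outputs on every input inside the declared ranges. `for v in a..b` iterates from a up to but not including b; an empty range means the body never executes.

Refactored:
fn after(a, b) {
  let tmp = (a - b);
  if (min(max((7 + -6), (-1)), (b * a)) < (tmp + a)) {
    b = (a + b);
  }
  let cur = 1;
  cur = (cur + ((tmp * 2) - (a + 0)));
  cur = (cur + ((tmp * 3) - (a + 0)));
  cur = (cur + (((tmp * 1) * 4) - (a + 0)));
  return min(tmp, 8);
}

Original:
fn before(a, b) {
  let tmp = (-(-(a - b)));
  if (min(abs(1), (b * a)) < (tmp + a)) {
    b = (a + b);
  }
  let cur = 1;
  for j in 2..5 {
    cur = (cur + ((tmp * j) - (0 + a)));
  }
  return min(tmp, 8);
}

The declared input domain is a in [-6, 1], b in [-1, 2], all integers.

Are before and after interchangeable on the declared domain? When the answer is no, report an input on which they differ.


Comparing the listings, the differences include: constant usage differs; also loop structure differs; also statement counts differ; also min/max/abs usage differs; also arithmetic usage differs; also local variable names differ.
Spot check at a=-6, b=2 — before: tmp := -8 | (min(abs(1), (b * a)) < (tmp + a)): false | cur := 1 | iter j=2: | cur := -9 | iter j=3: | cur := -27 | iter j=4: | cur := -53 | result -8. after: tmp := -8 | (min(max((7 + -6), (-1)), (b * a)) < (tmp + a)): false | cur := 1 | cur := -9 | cur := -27 | cur := -53 | result -8. Both give -8.
Checked all 32 inputs in the declared domain: the outputs agree on every one.
verdict: equivalent


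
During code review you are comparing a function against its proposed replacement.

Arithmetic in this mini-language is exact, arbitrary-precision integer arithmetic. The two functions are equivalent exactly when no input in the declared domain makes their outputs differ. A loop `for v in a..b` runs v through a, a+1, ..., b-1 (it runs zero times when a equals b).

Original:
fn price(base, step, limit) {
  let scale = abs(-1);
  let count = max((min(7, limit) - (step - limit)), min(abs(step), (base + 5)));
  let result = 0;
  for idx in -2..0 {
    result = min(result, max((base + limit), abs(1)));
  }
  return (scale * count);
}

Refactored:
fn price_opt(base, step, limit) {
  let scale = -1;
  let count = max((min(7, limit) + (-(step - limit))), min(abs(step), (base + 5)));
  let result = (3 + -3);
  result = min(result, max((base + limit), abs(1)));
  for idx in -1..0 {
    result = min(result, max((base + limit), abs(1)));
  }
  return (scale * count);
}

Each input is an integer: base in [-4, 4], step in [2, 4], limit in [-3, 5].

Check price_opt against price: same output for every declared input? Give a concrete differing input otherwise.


base=-4, step=2, limit=-3 yields 1 from price but -1 from price_opt.
verdict: not equivalent; witness: base=-4, step=2, limit=-3


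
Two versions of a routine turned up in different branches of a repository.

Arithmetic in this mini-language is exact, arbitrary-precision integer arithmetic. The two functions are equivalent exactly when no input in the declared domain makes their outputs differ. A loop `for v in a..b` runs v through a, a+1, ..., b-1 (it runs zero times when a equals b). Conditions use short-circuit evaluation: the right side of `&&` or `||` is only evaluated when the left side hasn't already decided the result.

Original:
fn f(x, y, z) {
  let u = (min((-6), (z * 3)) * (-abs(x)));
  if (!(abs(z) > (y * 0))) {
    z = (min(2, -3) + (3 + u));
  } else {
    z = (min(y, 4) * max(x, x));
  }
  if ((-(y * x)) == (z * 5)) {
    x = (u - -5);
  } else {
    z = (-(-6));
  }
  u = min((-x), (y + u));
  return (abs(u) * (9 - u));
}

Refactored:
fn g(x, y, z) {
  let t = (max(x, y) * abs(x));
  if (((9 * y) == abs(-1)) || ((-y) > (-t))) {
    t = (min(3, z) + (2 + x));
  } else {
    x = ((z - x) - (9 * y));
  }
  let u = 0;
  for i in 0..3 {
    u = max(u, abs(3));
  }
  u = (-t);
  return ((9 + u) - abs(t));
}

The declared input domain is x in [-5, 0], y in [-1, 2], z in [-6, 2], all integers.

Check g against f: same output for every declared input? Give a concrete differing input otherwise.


Not equivalent: x=-5, y=-1, z=-6 separates them (20 vs 9).
f: u=90, then (!(abs(z) > (y * 0))) is false, then z=5, then ((-(y * x)) == (z * 5)) is false, then z=6, then u=5, then returns 20
g: t=-5, then (((9 * y) == abs(-1)) || ((-y) > (-t))) is false, then x=8, then u=0, then (i=0), then u=3, then (i=1), then u=3, then (i=2), then u=3, then u=5, then returns 9
verdict: not equivalent; witness: x=-5, y=-1, z=-6


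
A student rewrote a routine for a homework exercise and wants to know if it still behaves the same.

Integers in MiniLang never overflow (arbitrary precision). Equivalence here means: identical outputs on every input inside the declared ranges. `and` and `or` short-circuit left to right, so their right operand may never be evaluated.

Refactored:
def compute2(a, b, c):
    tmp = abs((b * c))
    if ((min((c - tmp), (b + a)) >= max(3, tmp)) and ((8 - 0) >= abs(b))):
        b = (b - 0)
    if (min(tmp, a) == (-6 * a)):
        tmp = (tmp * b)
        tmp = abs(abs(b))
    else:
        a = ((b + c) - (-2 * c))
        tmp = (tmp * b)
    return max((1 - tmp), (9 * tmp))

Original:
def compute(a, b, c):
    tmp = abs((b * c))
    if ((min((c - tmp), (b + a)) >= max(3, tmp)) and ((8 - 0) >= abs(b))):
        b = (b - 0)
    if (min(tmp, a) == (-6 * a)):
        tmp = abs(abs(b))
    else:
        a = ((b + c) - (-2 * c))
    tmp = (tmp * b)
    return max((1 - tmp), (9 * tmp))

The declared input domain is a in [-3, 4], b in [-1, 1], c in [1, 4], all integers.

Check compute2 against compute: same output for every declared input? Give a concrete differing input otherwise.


The rewrite breaks on a=0, b=-1, c=1, where the results are 2 and 9.
compute: tmp = 1; ((min((c - tmp), (b + a)) >= max(3, tmp)) and ((8 - 0) >= abs(b))) -> false; (min(tmp, a) == (-6 * a)) -> true; tmp = 1; tmp = -1; return 2
compute2: tmp = 1; ((min((c - tmp), (b + a)) >= max(3, tmp)) and ((8 - 0) >= abs(b))) -> false; (min(tmp, a) == (-6 * a)) -> true; tmp = -1; tmp = 1; return 9
verdict: not equivalent; witness: a=0, b=-1, c=1


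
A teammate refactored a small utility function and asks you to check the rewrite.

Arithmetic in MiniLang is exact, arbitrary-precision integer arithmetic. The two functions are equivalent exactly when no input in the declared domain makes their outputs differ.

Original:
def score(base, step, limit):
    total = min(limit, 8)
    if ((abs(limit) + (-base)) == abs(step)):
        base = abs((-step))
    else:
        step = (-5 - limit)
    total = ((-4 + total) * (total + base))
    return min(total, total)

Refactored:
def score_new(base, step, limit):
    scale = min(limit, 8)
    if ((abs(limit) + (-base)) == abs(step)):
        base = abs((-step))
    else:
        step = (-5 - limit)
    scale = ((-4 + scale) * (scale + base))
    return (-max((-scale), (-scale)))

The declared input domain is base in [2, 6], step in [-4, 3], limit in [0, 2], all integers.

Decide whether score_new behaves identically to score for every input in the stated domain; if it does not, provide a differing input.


Comparing the listings, the differences include: local variable names differ; min/max/abs usage differs.
As a probe, take base=6, step=-1, limit=0: score runs total = 0; ((abs(limit) + (-base)) == abs(step)) -> false; step = -5; total = -24; return -24; score_new runs scale = 0; ((abs(limit) + (-base)) == abs(step)) -> false; step = -5; scale = -24; return -24; both end at -24.
Across all 120 domain points the two functions coincide.
verdict: equivalent


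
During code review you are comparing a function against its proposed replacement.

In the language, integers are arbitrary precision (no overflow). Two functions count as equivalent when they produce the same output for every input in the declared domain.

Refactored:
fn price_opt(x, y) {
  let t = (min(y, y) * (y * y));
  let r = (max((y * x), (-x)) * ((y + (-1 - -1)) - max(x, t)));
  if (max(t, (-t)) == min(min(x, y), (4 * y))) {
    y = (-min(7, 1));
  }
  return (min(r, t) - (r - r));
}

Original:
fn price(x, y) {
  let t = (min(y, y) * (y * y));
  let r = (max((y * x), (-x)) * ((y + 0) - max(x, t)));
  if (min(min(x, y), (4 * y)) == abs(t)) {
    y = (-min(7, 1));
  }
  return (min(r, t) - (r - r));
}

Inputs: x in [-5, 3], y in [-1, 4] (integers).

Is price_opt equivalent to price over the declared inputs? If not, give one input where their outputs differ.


Changes here: arithmetic usage differs; and constant usage differs; and min/max/abs usage differs; the full 54-point sweep finds no disagreement.
verdict: equivalent


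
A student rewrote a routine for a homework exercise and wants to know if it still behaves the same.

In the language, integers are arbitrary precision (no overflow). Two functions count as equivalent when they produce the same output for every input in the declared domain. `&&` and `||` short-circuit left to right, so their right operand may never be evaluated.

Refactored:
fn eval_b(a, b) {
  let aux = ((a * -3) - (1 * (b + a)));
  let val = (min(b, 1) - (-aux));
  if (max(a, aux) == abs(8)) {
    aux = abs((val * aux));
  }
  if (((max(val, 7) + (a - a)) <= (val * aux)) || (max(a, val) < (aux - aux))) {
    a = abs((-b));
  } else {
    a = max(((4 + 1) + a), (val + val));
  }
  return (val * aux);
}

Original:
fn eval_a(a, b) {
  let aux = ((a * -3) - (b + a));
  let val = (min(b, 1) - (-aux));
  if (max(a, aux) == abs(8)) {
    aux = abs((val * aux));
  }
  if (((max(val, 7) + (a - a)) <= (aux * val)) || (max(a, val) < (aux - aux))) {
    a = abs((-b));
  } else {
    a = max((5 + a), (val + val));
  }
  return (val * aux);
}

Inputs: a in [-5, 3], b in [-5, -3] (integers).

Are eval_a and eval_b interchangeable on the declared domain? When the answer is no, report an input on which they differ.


Comparing the listings, the differences include: arithmetic usage differs; also constant usage differs.
Spot check at a=2, b=-4 — eval_a: aux=-4, then val=-8, then (max(a, aux) == abs(8)) is false, then (((max(val, 7) + (a - a)) <= (aux * val)) || (max(a, val) < (aux - aux))) is true, then a=4, then returns 32. eval_b: aux=-4, then val=-8, then (max(a, aux) == abs(8)) is false, then (((max(val, 7) + (a - a)) <= (val * aux)) || (max(a, val) < (aux - aux))) is true, then a=4, then returns 32. Both give 32.
An exhaustive pass over the 27 declared inputs shows identical outputs.
verdict: equivalent


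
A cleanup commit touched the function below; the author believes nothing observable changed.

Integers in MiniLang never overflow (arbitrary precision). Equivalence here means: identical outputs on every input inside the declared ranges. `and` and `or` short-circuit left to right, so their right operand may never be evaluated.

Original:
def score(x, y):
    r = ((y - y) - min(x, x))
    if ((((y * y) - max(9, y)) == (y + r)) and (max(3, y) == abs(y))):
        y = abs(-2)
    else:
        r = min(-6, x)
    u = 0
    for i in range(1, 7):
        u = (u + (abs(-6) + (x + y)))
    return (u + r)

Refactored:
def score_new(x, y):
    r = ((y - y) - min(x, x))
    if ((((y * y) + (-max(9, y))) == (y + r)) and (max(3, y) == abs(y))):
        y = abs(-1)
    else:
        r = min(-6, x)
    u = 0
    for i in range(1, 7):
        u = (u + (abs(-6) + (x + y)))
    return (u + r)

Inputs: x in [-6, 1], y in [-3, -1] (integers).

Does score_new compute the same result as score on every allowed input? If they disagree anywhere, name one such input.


Take x=-3, y=-3.
score: r := 3 | ((((y * y) - max(9, y)) == (y + r)) and (max(3, y) == abs(y))): true | y := 2 | u := 0 | iter i=1: | u := 5 | iter i=2: | u := 10 | iter i=3: | u := 15 | iter i=4: | u := 20 | iter i=5: | u := 25 | iter i=6: | u := 30 | result 33
score_new: r := 3 | ((((y * y) + (-max(9, y))) == (y + r)) and (max(3, y) == abs(y))): true | y := 1 | u := 0 | iter i=1: | u := 4 | iter i=2: | u := 8 | iter i=3: | u := 12 | iter i=4: | u := 16 | iter i=5: | u := 20 | iter i=6: | u := 24 | result 27
33 != 27, so the rewrite changes behavior.
verdict: not equivalent; witness: x=-3, y=-3


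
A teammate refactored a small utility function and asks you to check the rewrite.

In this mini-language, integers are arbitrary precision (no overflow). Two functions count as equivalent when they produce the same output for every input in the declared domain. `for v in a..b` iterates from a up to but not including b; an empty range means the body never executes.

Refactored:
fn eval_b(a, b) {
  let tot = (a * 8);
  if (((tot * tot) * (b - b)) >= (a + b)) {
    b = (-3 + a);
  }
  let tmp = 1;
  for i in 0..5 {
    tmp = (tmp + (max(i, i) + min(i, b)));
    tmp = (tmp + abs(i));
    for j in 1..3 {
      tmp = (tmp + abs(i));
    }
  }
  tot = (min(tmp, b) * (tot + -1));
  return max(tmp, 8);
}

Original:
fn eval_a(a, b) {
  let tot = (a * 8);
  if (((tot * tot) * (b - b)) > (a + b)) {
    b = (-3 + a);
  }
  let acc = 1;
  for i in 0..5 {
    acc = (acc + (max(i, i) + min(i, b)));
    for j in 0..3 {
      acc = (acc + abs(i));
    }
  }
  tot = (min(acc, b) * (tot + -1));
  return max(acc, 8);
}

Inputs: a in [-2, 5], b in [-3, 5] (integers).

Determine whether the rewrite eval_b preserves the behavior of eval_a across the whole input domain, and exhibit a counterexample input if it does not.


a=-2, b=2 yields 48 from eval_a but 16 from eval_b.
verdict: not equivalent; witness: a=-2, b=2
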